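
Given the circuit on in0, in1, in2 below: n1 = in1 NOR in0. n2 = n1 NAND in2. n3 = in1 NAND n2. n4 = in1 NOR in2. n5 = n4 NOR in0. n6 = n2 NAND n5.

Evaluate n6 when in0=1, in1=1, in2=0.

n1 = 1 NOR 1 = 0
n2 = 0 NAND 0 = 1
n4 = 1 NOR 0 = 0
n5 = 0 NOR 1 = 0
n6 = 1 NAND 0 = 1

1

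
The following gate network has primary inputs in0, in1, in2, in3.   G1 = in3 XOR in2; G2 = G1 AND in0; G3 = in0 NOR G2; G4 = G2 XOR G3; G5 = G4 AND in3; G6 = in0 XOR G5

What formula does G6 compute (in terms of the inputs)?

G1 = in3 XOR in2
G2 = G1 AND in0 = (in3 XOR in2) AND in0
G3 = in0 NOR G2 = in0 NOR ((in3 XOR in2) AND in0)
G4 = G2 XOR G3 = ((in3 XOR in2) AND in0) XOR (in0 NOR ((in3 XOR in2) AND in0))
G5 = G4 AND in3 = (((in3 XOR in2) AND in0) XOR (in0 NOR ((in3 XOR in2) AND in0))) AND in3
G6 = in0 XOR G5 = in0 XOR ((((in3 XOR in2) AND in0) XOR (in0 NOR ((in3 XOR in2) AND in0))) AND in3)

in0 XOR ((((in3 XOR in2) AND in0) XOR (in0 NOR ((in3 XOR in2) AND in0))) AND in3)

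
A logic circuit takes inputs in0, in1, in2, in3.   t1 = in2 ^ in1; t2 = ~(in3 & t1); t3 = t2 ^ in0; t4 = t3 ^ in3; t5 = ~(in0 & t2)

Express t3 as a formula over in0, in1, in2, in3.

(~(in3 & (in2 ^ in1))) ^ in0

t1 = in2 ^ in1
t2 = ~(in3 & t1) = ~(in3 & (in2 ^ in1))
t3 = t2 ^ in0 = (~(in3 & (in2 ^ in1))) ^ in0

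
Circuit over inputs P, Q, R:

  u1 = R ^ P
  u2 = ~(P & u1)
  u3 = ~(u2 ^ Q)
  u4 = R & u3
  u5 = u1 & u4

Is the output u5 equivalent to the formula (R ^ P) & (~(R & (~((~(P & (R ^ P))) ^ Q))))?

u1 = R ^ P
u2 = ~(P & u1) = ~(P & (R ^ P))
u3 = ~(u2 ^ Q) = ~((~(P & (R ^ P))) ^ Q)
u4 = R & u3 = R & (~((~(P & (R ^ P))) ^ Q))
u5 = u1 & u4 = (R ^ P) & (R & (~((~(P & (R ^ P))) ^ Q)))
At P=0, Q=0, R=1: circuit gives 0, formula gives 1.

No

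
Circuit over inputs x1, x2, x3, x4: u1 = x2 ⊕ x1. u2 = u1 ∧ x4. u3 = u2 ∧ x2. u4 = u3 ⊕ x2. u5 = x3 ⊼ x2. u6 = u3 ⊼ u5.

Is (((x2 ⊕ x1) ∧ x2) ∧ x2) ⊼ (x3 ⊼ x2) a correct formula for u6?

No

u1 = x2 ⊕ x1
u2 = u1 ∧ x4 = (x2 ⊕ x1) ∧ x4
u3 = u2 ∧ x2 = ((x2 ⊕ x1) ∧ x4) ∧ x2
u5 = x3 ⊼ x2
u6 = u3 ⊼ u5 = (((x2 ⊕ x1) ∧ x4) ∧ x2) ⊼ (x3 ⊼ x2)
At x1=0, x2=1, x3=0, x4=0: circuit gives 1, formula gives 0.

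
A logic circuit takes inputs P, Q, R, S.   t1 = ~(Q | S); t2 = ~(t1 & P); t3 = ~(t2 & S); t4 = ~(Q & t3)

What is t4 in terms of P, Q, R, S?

~(Q & (~((~((~(Q | S)) & P)) & S)))

t1 = ~(Q | S)
t2 = ~(t1 & P) = ~((~(Q | S)) & P)
t3 = ~(t2 & S) = ~((~((~(Q | S)) & P)) & S)
t4 = ~(Q & t3) = ~(Q & (~((~((~(Q | S)) & P)) & S)))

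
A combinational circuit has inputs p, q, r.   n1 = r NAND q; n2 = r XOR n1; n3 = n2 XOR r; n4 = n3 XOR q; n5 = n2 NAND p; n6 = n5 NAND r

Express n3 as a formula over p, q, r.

(r XOR (r NAND q)) XOR r

n1 = r NAND q
n2 = r XOR n1 = r XOR (r NAND q)
n3 = n2 XOR r = (r XOR (r NAND q)) XOR r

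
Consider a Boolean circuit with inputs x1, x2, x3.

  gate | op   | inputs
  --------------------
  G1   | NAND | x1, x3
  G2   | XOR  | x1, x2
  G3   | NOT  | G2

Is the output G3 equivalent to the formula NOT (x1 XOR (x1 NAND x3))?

G2 = x1 XOR x2
G3 = NOT G2 = NOT (x1 XOR x2)
At x1=0, x2=0, x3=0: circuit gives 1, formula gives 0.

No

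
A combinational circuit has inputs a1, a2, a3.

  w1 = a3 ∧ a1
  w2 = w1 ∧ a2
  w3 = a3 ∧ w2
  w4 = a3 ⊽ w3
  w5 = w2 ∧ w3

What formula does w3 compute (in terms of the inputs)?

w1 = a3 ∧ a1
w2 = w1 ∧ a2 = (a3 ∧ a1) ∧ a2
w3 = a3 ∧ w2 = a3 ∧ ((a3 ∧ a1) ∧ a2)

a3 ∧ ((a3 ∧ a1) ∧ a2)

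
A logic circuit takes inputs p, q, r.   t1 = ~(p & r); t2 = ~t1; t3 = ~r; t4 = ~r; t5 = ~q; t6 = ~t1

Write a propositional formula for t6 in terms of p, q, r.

~(~(p & r))

t1 = ~(p & r)
t6 = ~t1 = ~(~(p & r))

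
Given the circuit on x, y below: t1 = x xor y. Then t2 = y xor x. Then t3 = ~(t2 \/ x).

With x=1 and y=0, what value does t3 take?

0

t2 = 0 xor 1 = 1
t3 = ~(1 \/ 1) = 0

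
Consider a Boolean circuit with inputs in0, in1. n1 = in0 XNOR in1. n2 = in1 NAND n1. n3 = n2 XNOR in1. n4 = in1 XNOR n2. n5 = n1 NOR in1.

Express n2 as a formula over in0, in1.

in1 NAND (in0 XNOR in1)

n1 = in0 XNOR in1
n2 = in1 NAND n1 = in1 NAND (in0 XNOR in1)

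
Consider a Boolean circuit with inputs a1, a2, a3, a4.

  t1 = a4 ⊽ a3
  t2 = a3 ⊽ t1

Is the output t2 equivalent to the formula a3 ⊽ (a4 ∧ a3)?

No

t1 = a4 ⊽ a3
t2 = a3 ⊽ t1 = a3 ⊽ (a4 ⊽ a3)
At a1=0, a2=0, a3=0, a4=0: circuit gives 0, formula gives 1.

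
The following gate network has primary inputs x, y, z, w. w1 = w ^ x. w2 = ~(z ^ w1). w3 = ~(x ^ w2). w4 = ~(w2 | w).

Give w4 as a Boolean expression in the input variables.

w1 = w ^ x
w2 = ~(z ^ w1) = ~(z ^ (w ^ x))
w4 = ~(w2 | w) = ~((~(z ^ (w ^ x))) | w)

~((~(z ^ (w ^ x))) | w)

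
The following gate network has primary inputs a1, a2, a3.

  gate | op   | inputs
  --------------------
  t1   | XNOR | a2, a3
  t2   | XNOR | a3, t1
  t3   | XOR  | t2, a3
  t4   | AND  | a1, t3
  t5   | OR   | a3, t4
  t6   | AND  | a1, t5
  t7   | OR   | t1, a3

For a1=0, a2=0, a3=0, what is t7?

t1 = 0 XNOR 0 = 1
t7 = 1 OR 0 = 1

1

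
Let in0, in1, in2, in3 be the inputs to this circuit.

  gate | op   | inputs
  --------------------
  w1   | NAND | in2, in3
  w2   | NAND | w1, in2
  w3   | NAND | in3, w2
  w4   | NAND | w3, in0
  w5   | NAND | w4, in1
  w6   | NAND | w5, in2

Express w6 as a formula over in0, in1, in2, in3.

(((in3 NAND ((in2 NAND in3) NAND in2)) NAND in0) NAND in1) NAND in2

w1 = in2 NAND in3
w2 = w1 NAND in2 = (in2 NAND in3) NAND in2
w3 = in3 NAND w2 = in3 NAND ((in2 NAND in3) NAND in2)
w4 = w3 NAND in0 = (in3 NAND ((in2 NAND in3) NAND in2)) NAND in0
w5 = w4 NAND in1 = ((in3 NAND ((in2 NAND in3) NAND in2)) NAND in0) NAND in1
w6 = w5 NAND in2 = (((in3 NAND ((in2 NAND in3) NAND in2)) NAND in0) NAND in1) NAND in2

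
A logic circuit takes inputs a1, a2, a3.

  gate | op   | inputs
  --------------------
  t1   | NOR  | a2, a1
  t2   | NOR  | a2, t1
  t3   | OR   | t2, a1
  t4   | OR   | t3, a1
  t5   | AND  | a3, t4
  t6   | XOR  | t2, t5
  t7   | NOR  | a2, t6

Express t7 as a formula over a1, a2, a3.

a2 NOR ((a2 NOR (a2 NOR a1)) XOR (a3 AND (((a2 NOR (a2 NOR a1)) OR a1) OR a1)))

t1 = a2 NOR a1
t2 = a2 NOR t1 = a2 NOR (a2 NOR a1)
t3 = t2 OR a1 = (a2 NOR (a2 NOR a1)) OR a1
t4 = t3 OR a1 = ((a2 NOR (a2 NOR a1)) OR a1) OR a1
t5 = a3 AND t4 = a3 AND (((a2 NOR (a2 NOR a1)) OR a1) OR a1)
t6 = t2 XOR t5 = (a2 NOR (a2 NOR a1)) XOR (a3 AND (((a2 NOR (a2 NOR a1)) OR a1) OR a1))
t7 = a2 NOR t6 = a2 NOR ((a2 NOR (a2 NOR a1)) XOR (a3 AND (((a2 NOR (a2 NOR a1)) OR a1) OR a1)))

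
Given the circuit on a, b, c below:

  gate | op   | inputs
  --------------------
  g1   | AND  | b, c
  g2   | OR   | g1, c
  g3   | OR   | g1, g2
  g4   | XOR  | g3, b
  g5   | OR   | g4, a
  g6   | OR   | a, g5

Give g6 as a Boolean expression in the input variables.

a OR ((((b AND c) OR ((b AND c) OR c)) XOR b) OR a)

g1 = b AND c
g2 = g1 OR c = (b AND c) OR c
g3 = g1 OR g2 = (b AND c) OR ((b AND c) OR c)
g4 = g3 XOR b = ((b AND c) OR ((b AND c) OR c)) XOR b
g5 = g4 OR a = (((b AND c) OR ((b AND c) OR c)) XOR b) OR a
g6 = a OR g5 = a OR ((((b AND c) OR ((b AND c) OR c)) XOR b) OR a)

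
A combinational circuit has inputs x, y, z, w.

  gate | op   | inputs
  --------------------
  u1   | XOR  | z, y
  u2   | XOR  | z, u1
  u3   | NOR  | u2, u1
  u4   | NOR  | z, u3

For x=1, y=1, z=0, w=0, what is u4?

u1 = 0 XOR 1 = 1
u2 = 0 XOR 1 = 1
u3 = 1 NOR 1 = 0
u4 = 0 NOR 0 = 1

1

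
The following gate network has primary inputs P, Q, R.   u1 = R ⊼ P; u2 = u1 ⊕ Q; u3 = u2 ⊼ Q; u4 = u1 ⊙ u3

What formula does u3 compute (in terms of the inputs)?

((R ⊼ P) ⊕ Q) ⊼ Q

u1 = R ⊼ P
u2 = u1 ⊕ Q = (R ⊼ P) ⊕ Q
u3 = u2 ⊼ Q = ((R ⊼ P) ⊕ Q) ⊼ Q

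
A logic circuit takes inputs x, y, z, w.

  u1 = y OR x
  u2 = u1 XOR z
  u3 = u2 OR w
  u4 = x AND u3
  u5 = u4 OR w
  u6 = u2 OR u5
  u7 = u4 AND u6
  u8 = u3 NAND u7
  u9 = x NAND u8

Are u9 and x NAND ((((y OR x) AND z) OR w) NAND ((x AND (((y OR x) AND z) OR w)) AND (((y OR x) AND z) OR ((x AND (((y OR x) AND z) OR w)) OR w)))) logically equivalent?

No

u1 = y OR x
u2 = u1 XOR z = (y OR x) XOR z
u3 = u2 OR w = ((y OR x) XOR z) OR w
u4 = x AND u3 = x AND (((y OR x) XOR z) OR w)
u5 = u4 OR w = (x AND (((y OR x) XOR z) OR w)) OR w
u6 = u2 OR u5 = ((y OR x) XOR z) OR ((x AND (((y OR x) XOR z) OR w)) OR w)
u7 = u4 AND u6 = (x AND (((y OR x) XOR z) OR w)) AND (((y OR x) XOR z) OR ((x AND (((y OR x) XOR z) OR w)) OR w))
u8 = u3 NAND u7 = (((y OR x) XOR z) OR w) NAND ((x AND (((y OR x) XOR z) OR w)) AND (((y OR x) XOR z) OR ((x AND (((y OR x) XOR z) OR w)) OR w)))
u9 = x NAND u8 = x NAND ((((y OR x) XOR z) OR w) NAND ((x AND (((y OR x) XOR z) OR w)) AND (((y OR x) XOR z) OR ((x AND (((y OR x) XOR z) OR w)) OR w))))
At x=1, y=0, z=0, w=0: circuit gives 1, formula gives 0.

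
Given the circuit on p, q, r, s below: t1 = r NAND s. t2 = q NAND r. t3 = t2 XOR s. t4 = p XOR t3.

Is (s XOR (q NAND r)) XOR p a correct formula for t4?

t2 = q NAND r
t3 = t2 XOR s = (q NAND r) XOR s
t4 = p XOR t3 = p XOR ((q NAND r) XOR s)
At p=0, q=0, r=0, s=1: circuit gives 0, formula gives 0.
At p=0, q=0, r=0, s=0: circuit gives 1, formula gives 1.
Agrees on all 16 inputs.

Yes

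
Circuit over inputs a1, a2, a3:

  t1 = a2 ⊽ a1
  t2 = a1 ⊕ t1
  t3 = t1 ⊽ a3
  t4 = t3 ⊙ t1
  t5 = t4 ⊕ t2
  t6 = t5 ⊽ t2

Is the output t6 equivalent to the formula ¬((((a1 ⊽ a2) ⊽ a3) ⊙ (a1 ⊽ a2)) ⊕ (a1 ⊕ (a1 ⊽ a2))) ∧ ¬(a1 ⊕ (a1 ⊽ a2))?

Yes

t1 = a2 ⊽ a1
t2 = a1 ⊕ t1 = a1 ⊕ (a2 ⊽ a1)
t3 = t1 ⊽ a3 = (a2 ⊽ a1) ⊽ a3
t4 = t3 ⊙ t1 = ((a2 ⊽ a1) ⊽ a3) ⊙ (a2 ⊽ a1)
t5 = t4 ⊕ t2 = (((a2 ⊽ a1) ⊽ a3) ⊙ (a2 ⊽ a1)) ⊕ (a1 ⊕ (a2 ⊽ a1))
t6 = t5 ⊽ t2 = ((((a2 ⊽ a1) ⊽ a3) ⊙ (a2 ⊽ a1)) ⊕ (a1 ⊕ (a2 ⊽ a1))) ⊽ (a1 ⊕ (a2 ⊽ a1))
At a1=0, a2=0, a3=0: circuit gives 0, formula gives 0.
At a1=0, a2=1, a3=0: circuit gives 1, formula gives 1.
Agrees on all 8 inputs.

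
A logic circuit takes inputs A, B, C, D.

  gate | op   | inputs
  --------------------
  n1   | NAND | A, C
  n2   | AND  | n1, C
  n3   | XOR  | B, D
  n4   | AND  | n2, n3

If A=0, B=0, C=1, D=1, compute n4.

n1 = 0 NAND 1 = 1
n2 = 1 AND 1 = 1
n3 = 0 XOR 1 = 1
n4 = 1 AND 1 = 1

1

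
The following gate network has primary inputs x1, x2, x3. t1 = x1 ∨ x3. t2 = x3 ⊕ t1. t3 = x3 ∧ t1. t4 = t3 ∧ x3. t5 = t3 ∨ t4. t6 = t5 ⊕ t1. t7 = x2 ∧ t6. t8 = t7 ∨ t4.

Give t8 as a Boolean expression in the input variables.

(x2 ∧ (((x3 ∧ (x1 ∨ x3)) ∨ ((x3 ∧ (x1 ∨ x3)) ∧ x3)) ⊕ (x1 ∨ x3))) ∨ ((x3 ∧ (x1 ∨ x3)) ∧ x3)

t1 = x1 ∨ x3
t3 = x3 ∧ t1 = x3 ∧ (x1 ∨ x3)
t4 = t3 ∧ x3 = (x3 ∧ (x1 ∨ x3)) ∧ x3
t5 = t3 ∨ t4 = (x3 ∧ (x1 ∨ x3)) ∨ ((x3 ∧ (x1 ∨ x3)) ∧ x3)
t6 = t5 ⊕ t1 = ((x3 ∧ (x1 ∨ x3)) ∨ ((x3 ∧ (x1 ∨ x3)) ∧ x3)) ⊕ (x1 ∨ x3)
t7 = x2 ∧ t6 = x2 ∧ (((x3 ∧ (x1 ∨ x3)) ∨ ((x3 ∧ (x1 ∨ x3)) ∧ x3)) ⊕ (x1 ∨ x3))
t8 = t7 ∨ t4 = (x2 ∧ (((x3 ∧ (x1 ∨ x3)) ∨ ((x3 ∧ (x1 ∨ x3)) ∧ x3)) ⊕ (x1 ∨ x3))) ∨ ((x3 ∧ (x1 ∨ x3)) ∧ x3)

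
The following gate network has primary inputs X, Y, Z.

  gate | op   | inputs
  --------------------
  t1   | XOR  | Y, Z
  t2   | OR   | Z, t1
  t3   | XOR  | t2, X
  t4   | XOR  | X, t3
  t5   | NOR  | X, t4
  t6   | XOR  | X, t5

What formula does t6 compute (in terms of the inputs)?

t1 = Y XOR Z
t2 = Z OR t1 = Z OR (Y XOR Z)
t3 = t2 XOR X = (Z OR (Y XOR Z)) XOR X
t4 = X XOR t3 = X XOR ((Z OR (Y XOR Z)) XOR X)
t5 = X NOR t4 = X NOR (X XOR ((Z OR (Y XOR Z)) XOR X))
t6 = X XOR t5 = X XOR (X NOR (X XOR ((Z OR (Y XOR Z)) XOR X)))

X XOR (X NOR (X XOR ((Z OR (Y XOR Z)) XOR X)))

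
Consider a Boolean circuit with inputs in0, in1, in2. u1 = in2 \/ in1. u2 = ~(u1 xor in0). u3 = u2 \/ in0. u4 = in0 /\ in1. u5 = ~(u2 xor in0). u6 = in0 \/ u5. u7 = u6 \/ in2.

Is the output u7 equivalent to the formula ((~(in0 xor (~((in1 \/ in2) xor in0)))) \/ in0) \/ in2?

u1 = in2 \/ in1
u2 = ~(u1 xor in0) = ~((in2 \/ in1) xor in0)
u5 = ~(u2 xor in0) = ~((~((in2 \/ in1) xor in0)) xor in0)
u6 = in0 \/ u5 = in0 \/ (~((~((in2 \/ in1) xor in0)) xor in0))
u7 = u6 \/ in2 = (in0 \/ (~((~((in2 \/ in1) xor in0)) xor in0))) \/ in2
At in0=0, in1=0, in2=0: circuit gives 0, formula gives 0.
At in0=0, in1=0, in2=1: circuit gives 1, formula gives 1.
Agrees on all 8 inputs.

Yes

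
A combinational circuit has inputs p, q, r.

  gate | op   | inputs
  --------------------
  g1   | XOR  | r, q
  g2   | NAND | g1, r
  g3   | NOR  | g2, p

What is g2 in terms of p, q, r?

g1 = r XOR q
g2 = g1 NAND r = (r XOR q) NAND r

(r XOR q) NAND r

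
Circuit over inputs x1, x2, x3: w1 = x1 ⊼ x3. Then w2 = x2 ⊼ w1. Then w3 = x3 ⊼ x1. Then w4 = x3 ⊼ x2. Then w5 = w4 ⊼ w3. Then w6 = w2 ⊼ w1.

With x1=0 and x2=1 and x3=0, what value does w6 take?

w1 = 0 ⊼ 0 = 1
w2 = 1 ⊼ 1 = 0
w6 = 0 ⊼ 1 = 1

1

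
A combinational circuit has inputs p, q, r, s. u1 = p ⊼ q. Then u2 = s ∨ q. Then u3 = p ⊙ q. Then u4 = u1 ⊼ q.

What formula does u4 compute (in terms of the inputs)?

(p ⊼ q) ⊼ q

u1 = p ⊼ q
u4 = u1 ⊼ q = (p ⊼ q) ⊼ q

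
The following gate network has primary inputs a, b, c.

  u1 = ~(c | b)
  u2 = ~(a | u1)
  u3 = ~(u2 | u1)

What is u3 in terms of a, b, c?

u1 = ~(c | b)
u2 = ~(a | u1) = ~(a | (~(c | b)))
u3 = ~(u2 | u1) = ~((~(a | (~(c | b)))) | (~(c | b)))

~((~(a | (~(c | b)))) | (~(c | b)))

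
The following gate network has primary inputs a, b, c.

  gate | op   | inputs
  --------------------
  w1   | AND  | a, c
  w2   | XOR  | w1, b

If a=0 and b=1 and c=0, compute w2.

1

w1 = 0 AND 0 = 0
w2 = 0 XOR 1 = 1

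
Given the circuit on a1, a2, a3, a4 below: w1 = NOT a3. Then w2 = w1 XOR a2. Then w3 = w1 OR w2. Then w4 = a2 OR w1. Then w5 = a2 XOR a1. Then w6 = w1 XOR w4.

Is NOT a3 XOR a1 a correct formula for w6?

w1 = NOT a3
w4 = a2 OR w1 = a2 OR NOT a3
w6 = w1 XOR w4 = NOT a3 XOR (a2 OR NOT a3)
At a1=0, a2=0, a3=0, a4=0: circuit gives 0, formula gives 1.

No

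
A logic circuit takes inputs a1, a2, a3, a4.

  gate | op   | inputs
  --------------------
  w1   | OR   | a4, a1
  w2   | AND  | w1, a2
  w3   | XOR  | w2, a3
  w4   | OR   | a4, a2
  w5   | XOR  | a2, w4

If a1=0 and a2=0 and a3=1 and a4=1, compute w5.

1

w4 = 1 OR 0 = 1
w5 = 0 XOR 1 = 1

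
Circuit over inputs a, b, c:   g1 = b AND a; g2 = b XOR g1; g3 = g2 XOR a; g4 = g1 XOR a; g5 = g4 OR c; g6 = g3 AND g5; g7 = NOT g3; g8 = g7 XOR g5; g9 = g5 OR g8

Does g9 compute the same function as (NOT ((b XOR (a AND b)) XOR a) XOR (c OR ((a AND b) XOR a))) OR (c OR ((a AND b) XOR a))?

g1 = b AND a
g2 = b XOR g1 = b XOR (b AND a)
g3 = g2 XOR a = (b XOR (b AND a)) XOR a
g4 = g1 XOR a = (b AND a) XOR a
g5 = g4 OR c = ((b AND a) XOR a) OR c
g7 = NOT g3 = NOT ((b XOR (b AND a)) XOR a)
g8 = g7 XOR g5 = NOT ((b XOR (b AND a)) XOR a) XOR (((b AND a) XOR a) OR c)
g9 = g5 OR g8 = (((b AND a) XOR a) OR c) OR (NOT ((b XOR (b AND a)) XOR a) XOR (((b AND a) XOR a) OR c))
At a=0, b=1, c=0: circuit gives 0, formula gives 0.
At a=0, b=0, c=0: circuit gives 1, formula gives 1.
Agrees on all 8 inputs.

Yes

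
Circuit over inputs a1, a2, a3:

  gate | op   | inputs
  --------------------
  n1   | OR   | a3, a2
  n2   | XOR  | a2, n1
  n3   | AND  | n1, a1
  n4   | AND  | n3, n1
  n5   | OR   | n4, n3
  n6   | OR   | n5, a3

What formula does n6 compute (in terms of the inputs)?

n1 = a3 OR a2
n3 = n1 AND a1 = (a3 OR a2) AND a1
n4 = n3 AND n1 = ((a3 OR a2) AND a1) AND (a3 OR a2)
n5 = n4 OR n3 = (((a3 OR a2) AND a1) AND (a3 OR a2)) OR ((a3 OR a2) AND a1)
n6 = n5 OR a3 = ((((a3 OR a2) AND a1) AND (a3 OR a2)) OR ((a3 OR a2) AND a1)) OR a3

((((a3 OR a2) AND a1) AND (a3 OR a2)) OR ((a3 OR a2) AND a1)) OR a3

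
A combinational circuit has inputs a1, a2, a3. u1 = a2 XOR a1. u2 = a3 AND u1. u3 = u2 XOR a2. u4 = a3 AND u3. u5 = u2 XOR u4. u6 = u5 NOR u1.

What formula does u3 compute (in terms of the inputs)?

u1 = a2 XOR a1
u2 = a3 AND u1 = a3 AND (a2 XOR a1)
u3 = u2 XOR a2 = (a3 AND (a2 XOR a1)) XOR a2

(a3 AND (a2 XOR a1)) XOR a2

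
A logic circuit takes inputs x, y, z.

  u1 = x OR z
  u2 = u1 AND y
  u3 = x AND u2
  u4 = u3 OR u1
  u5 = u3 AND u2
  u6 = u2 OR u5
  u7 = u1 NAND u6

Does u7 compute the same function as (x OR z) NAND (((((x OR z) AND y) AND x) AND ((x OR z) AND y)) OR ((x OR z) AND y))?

Yes

u1 = x OR z
u2 = u1 AND y = (x OR z) AND y
u3 = x AND u2 = x AND ((x OR z) AND y)
u5 = u3 AND u2 = (x AND ((x OR z) AND y)) AND ((x OR z) AND y)
u6 = u2 OR u5 = ((x OR z) AND y) OR ((x AND ((x OR z) AND y)) AND ((x OR z) AND y))
u7 = u1 NAND u6 = (x OR z) NAND (((x OR z) AND y) OR ((x AND ((x OR z) AND y)) AND ((x OR z) AND y)))
At x=0, y=1, z=1: circuit gives 0, formula gives 0.
At x=0, y=0, z=0: circuit gives 1, formula gives 1.
Agrees on all 8 inputs.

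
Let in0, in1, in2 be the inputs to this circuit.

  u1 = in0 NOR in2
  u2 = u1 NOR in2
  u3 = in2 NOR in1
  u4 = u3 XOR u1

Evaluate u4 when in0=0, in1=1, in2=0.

u1 = 0 NOR 0 = 1
u3 = 0 NOR 1 = 0
u4 = 0 XOR 1 = 1

1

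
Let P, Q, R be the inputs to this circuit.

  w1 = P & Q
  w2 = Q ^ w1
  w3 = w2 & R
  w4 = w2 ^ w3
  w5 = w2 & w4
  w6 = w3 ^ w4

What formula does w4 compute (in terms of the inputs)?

(Q ^ (P & Q)) ^ ((Q ^ (P & Q)) & R)

w1 = P & Q
w2 = Q ^ w1 = Q ^ (P & Q)
w3 = w2 & R = (Q ^ (P & Q)) & R
w4 = w2 ^ w3 = (Q ^ (P & Q)) ^ ((Q ^ (P & Q)) & R)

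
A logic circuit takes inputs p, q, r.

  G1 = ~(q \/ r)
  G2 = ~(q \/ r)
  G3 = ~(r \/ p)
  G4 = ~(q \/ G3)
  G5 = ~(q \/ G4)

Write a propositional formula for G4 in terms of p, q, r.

~(q \/ (~(r \/ p)))

G3 = ~(r \/ p)
G4 = ~(q \/ G3) = ~(q \/ (~(r \/ p)))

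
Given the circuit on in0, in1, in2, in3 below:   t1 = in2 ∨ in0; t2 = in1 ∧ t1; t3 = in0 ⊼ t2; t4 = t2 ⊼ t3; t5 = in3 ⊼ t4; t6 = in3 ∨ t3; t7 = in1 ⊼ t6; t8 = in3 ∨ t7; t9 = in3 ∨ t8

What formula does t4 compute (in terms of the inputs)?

t1 = in2 ∨ in0
t2 = in1 ∧ t1 = in1 ∧ (in2 ∨ in0)
t3 = in0 ⊼ t2 = in0 ⊼ (in1 ∧ (in2 ∨ in0))
t4 = t2 ⊼ t3 = (in1 ∧ (in2 ∨ in0)) ⊼ (in0 ⊼ (in1 ∧ (in2 ∨ in0)))

(in1 ∧ (in2 ∨ in0)) ⊼ (in0 ⊼ (in1 ∧ (in2 ∨ in0)))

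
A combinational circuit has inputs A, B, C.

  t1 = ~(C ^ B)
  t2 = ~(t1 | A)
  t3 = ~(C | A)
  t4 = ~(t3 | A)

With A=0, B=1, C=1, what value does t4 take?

1

t3 = ~(1 | 0) = 0
t4 = ~(0 | 0) = 1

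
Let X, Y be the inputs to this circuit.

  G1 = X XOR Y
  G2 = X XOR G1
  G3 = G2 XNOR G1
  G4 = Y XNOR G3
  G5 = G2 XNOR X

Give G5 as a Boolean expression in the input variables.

G1 = X XOR Y
G2 = X XOR G1 = X XOR (X XOR Y)
G5 = G2 XNOR X = (X XOR (X XOR Y)) XNOR X

(X XOR (X XOR Y)) XNOR X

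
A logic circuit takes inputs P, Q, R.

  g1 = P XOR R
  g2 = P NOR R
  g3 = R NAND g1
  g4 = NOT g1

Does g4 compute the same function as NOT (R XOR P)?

Yes

g1 = P XOR R
g4 = NOT g1 = NOT (P XOR R)
At P=0, Q=0, R=1: circuit gives 0, formula gives 0.
At P=0, Q=0, R=0: circuit gives 1, formula gives 1.
Agrees on all 8 inputs.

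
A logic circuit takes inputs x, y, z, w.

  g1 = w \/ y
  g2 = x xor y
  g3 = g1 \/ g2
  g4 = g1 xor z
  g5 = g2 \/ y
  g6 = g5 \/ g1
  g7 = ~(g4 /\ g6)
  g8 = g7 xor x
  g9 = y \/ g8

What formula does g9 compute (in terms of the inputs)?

g1 = w \/ y
g2 = x xor y
g4 = g1 xor z = (w \/ y) xor z
g5 = g2 \/ y = (x xor y) \/ y
g6 = g5 \/ g1 = ((x xor y) \/ y) \/ (w \/ y)
g7 = ~(g4 /\ g6) = ~(((w \/ y) xor z) /\ (((x xor y) \/ y) \/ (w \/ y)))
g8 = g7 xor x = (~(((w \/ y) xor z) /\ (((x xor y) \/ y) \/ (w \/ y)))) xor x
g9 = y \/ g8 = y \/ ((~(((w \/ y) xor z) /\ (((x xor y) \/ y) \/ (w \/ y)))) xor x)

y \/ ((~(((w \/ y) xor z) /\ (((x xor y) \/ y) \/ (w \/ y)))) xor x)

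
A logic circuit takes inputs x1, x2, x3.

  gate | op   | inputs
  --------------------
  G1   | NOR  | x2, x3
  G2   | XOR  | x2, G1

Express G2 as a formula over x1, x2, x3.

x2 XOR (x2 NOR x3)

G1 = x2 NOR x3
G2 = x2 XOR G1 = x2 XOR (x2 NOR x3)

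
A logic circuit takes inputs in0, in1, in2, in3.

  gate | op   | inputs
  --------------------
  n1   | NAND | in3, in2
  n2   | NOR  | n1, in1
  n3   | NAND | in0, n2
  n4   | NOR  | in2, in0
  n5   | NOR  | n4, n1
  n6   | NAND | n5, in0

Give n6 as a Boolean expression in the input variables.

((in2 NOR in0) NOR (in3 NAND in2)) NAND in0

n1 = in3 NAND in2
n4 = in2 NOR in0
n5 = n4 NOR n1 = (in2 NOR in0) NOR (in3 NAND in2)
n6 = n5 NAND in0 = ((in2 NOR in0) NOR (in3 NAND in2)) NAND in0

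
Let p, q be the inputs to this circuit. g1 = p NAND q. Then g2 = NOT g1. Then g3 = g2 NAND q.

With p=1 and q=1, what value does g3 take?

g1 = 1 NAND 1 = 0
g2 = NOT 0 = 1
g3 = 1 NAND 1 = 0

0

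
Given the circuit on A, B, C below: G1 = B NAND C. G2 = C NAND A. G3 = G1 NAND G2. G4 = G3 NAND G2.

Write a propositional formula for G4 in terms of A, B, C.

G1 = B NAND C
G2 = C NAND A
G3 = G1 NAND G2 = (B NAND C) NAND (C NAND A)
G4 = G3 NAND G2 = ((B NAND C) NAND (C NAND A)) NAND (C NAND A)

((B NAND C) NAND (C NAND A)) NAND (C NAND A)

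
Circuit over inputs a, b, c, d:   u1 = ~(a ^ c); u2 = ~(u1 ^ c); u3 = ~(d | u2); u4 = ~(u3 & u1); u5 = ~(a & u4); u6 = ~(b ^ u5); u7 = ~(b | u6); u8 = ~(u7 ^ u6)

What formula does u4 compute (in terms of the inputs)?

~((~(d | (~((~(a ^ c)) ^ c)))) & (~(a ^ c)))

u1 = ~(a ^ c)
u2 = ~(u1 ^ c) = ~((~(a ^ c)) ^ c)
u3 = ~(d | u2) = ~(d | (~((~(a ^ c)) ^ c)))
u4 = ~(u3 & u1) = ~((~(d | (~((~(a ^ c)) ^ c)))) & (~(a ^ c)))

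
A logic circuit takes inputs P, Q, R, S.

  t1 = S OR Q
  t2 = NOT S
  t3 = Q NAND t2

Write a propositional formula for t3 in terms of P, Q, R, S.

t2 = NOT S
t3 = Q NAND t2 = Q NAND NOT S

Q NAND NOT S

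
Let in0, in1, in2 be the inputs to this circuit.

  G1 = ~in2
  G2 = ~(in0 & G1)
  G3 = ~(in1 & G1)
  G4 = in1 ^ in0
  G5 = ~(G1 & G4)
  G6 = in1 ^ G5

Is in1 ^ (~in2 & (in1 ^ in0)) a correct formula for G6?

No

G1 = ~in2
G4 = in1 ^ in0
G5 = ~(G1 & G4) = ~(~in2 & (in1 ^ in0))
G6 = in1 ^ G5 = in1 ^ (~(~in2 & (in1 ^ in0)))
At in0=0, in1=0, in2=0: circuit gives 1, formula gives 0.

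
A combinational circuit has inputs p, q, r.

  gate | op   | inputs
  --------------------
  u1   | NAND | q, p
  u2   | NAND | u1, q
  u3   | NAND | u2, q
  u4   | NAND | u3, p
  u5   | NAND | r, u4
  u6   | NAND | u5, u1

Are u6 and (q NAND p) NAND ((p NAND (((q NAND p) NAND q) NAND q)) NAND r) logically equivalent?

Yes

u1 = q NAND p
u2 = u1 NAND q = (q NAND p) NAND q
u3 = u2 NAND q = ((q NAND p) NAND q) NAND q
u4 = u3 NAND p = (((q NAND p) NAND q) NAND q) NAND p
u5 = r NAND u4 = r NAND ((((q NAND p) NAND q) NAND q) NAND p)
u6 = u5 NAND u1 = (r NAND ((((q NAND p) NAND q) NAND q) NAND p)) NAND (q NAND p)
At p=0, q=0, r=0: circuit gives 0, formula gives 0.
At p=0, q=0, r=1: circuit gives 1, formula gives 1.
Agrees on all 8 inputs.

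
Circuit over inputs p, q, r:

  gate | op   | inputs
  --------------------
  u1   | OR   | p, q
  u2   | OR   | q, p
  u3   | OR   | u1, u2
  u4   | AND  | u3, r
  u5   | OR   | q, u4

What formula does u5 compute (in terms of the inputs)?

u1 = p OR q
u2 = q OR p
u3 = u1 OR u2 = (p OR q) OR (q OR p)
u4 = u3 AND r = ((p OR q) OR (q OR p)) AND r
u5 = q OR u4 = q OR (((p OR q) OR (q OR p)) AND r)

q OR (((p OR q) OR (q OR p)) AND r)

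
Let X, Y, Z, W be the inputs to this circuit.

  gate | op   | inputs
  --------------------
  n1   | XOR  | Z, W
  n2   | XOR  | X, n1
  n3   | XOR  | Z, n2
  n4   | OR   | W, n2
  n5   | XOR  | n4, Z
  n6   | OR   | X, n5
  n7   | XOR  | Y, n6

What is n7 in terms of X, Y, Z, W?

Y XOR (X OR ((W OR (X XOR (Z XOR W))) XOR Z))

n1 = Z XOR W
n2 = X XOR n1 = X XOR (Z XOR W)
n4 = W OR n2 = W OR (X XOR (Z XOR W))
n5 = n4 XOR Z = (W OR (X XOR (Z XOR W))) XOR Z
n6 = X OR n5 = X OR ((W OR (X XOR (Z XOR W))) XOR Z)
n7 = Y XOR n6 = Y XOR (X OR ((W OR (X XOR (Z XOR W))) XOR Z))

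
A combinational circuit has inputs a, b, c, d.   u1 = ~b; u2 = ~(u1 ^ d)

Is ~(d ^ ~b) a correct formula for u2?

Yes

u1 = ~b
u2 = ~(u1 ^ d) = ~(~b ^ d)
At a=0, b=0, c=0, d=0: circuit gives 0, formula gives 0.
At a=0, b=0, c=0, d=1: circuit gives 1, formula gives 1.
Agrees on all 16 inputs.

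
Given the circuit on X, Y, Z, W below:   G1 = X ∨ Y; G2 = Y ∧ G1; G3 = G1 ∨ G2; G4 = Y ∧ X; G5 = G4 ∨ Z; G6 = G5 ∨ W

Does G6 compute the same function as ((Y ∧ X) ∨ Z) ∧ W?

No

G4 = Y ∧ X
G5 = G4 ∨ Z = (Y ∧ X) ∨ Z
G6 = G5 ∨ W = ((Y ∧ X) ∨ Z) ∨ W
At X=0, Y=0, Z=0, W=1: circuit gives 1, formula gives 0.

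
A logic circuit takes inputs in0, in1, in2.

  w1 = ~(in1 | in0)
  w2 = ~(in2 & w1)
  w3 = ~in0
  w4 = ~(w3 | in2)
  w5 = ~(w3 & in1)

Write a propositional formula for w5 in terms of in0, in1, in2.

~(~in0 & in1)

w3 = ~in0
w5 = ~(w3 & in1) = ~(~in0 & in1)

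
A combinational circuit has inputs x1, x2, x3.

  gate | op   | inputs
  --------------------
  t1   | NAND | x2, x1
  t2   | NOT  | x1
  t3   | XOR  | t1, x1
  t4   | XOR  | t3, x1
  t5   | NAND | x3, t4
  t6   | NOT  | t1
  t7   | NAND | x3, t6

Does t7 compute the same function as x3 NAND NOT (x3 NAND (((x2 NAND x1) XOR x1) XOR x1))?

t1 = x2 NAND x1
t6 = NOT t1 = NOT (x2 NAND x1)
t7 = x3 NAND t6 = x3 NAND NOT (x2 NAND x1)
At x1=0, x2=0, x3=1: circuit gives 1, formula gives 0.

No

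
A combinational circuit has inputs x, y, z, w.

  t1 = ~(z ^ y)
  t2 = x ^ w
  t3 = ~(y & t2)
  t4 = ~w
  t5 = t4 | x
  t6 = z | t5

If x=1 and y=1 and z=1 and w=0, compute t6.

1

t4 = ~0 = 1
t5 = 1 | 1 = 1
t6 = 1 | 1 = 1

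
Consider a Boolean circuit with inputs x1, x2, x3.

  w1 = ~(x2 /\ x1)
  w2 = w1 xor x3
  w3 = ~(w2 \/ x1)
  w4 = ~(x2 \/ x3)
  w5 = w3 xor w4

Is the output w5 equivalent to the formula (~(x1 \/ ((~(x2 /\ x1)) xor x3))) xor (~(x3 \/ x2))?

Yes

w1 = ~(x2 /\ x1)
w2 = w1 xor x3 = (~(x2 /\ x1)) xor x3
w3 = ~(w2 \/ x1) = ~(((~(x2 /\ x1)) xor x3) \/ x1)
w4 = ~(x2 \/ x3)
w5 = w3 xor w4 = (~(((~(x2 /\ x1)) xor x3) \/ x1)) xor (~(x2 \/ x3))
At x1=0, x2=1, x3=0: circuit gives 0, formula gives 0.
At x1=0, x2=0, x3=0: circuit gives 1, formula gives 1.
Agrees on all 8 inputs.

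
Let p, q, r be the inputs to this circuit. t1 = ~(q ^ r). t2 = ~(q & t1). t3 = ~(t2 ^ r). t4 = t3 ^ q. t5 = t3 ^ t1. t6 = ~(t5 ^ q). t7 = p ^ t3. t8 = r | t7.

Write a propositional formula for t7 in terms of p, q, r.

t1 = ~(q ^ r)
t2 = ~(q & t1) = ~(q & (~(q ^ r)))
t3 = ~(t2 ^ r) = ~((~(q & (~(q ^ r)))) ^ r)
t7 = p ^ t3 = p ^ (~((~(q & (~(q ^ r)))) ^ r))

p ^ (~((~(q & (~(q ^ r)))) ^ r))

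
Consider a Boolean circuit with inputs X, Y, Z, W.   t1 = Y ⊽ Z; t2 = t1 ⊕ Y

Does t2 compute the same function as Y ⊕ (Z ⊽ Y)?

Yes

t1 = Y ⊽ Z
t2 = t1 ⊕ Y = (Y ⊽ Z) ⊕ Y
At X=0, Y=0, Z=1, W=0: circuit gives 0, formula gives 0.
At X=0, Y=0, Z=0, W=0: circuit gives 1, formula gives 1.
Agrees on all 16 inputs.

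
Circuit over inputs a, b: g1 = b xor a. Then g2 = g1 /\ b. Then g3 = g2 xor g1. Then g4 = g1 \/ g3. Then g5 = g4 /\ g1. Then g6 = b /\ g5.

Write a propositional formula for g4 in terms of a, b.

(b xor a) \/ (((b xor a) /\ b) xor (b xor a))

g1 = b xor a
g2 = g1 /\ b = (b xor a) /\ b
g3 = g2 xor g1 = ((b xor a) /\ b) xor (b xor a)
g4 = g1 \/ g3 = (b xor a) \/ (((b xor a) /\ b) xor (b xor a))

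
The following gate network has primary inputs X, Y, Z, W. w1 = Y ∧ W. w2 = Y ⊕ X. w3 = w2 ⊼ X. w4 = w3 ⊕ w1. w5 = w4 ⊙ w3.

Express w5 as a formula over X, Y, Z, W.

(((Y ⊕ X) ⊼ X) ⊕ (Y ∧ W)) ⊙ ((Y ⊕ X) ⊼ X)

w1 = Y ∧ W
w2 = Y ⊕ X
w3 = w2 ⊼ X = (Y ⊕ X) ⊼ X
w4 = w3 ⊕ w1 = ((Y ⊕ X) ⊼ X) ⊕ (Y ∧ W)
w5 = w4 ⊙ w3 = (((Y ⊕ X) ⊼ X) ⊕ (Y ∧ W)) ⊙ ((Y ⊕ X) ⊼ X)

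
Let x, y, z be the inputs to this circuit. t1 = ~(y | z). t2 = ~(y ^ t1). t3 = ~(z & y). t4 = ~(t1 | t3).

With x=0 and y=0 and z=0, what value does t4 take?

0

t1 = ~(0 | 0) = 1
t3 = ~(0 & 0) = 1
t4 = ~(1 | 1) = 0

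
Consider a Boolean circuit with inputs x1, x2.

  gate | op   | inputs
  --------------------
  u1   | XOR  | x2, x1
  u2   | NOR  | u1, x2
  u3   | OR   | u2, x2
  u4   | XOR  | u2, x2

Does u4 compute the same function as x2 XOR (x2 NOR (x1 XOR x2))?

Yes

u1 = x2 XOR x1
u2 = u1 NOR x2 = (x2 XOR x1) NOR x2
u4 = u2 XOR x2 = ((x2 XOR x1) NOR x2) XOR x2
At x1=1, x2=0: circuit gives 0, formula gives 0.
At x1=0, x2=0: circuit gives 1, formula gives 1.
Agrees on all 4 inputs.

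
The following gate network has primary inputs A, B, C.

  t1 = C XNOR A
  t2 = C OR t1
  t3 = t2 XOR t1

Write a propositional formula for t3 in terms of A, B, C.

t1 = C XNOR A
t2 = C OR t1 = C OR (C XNOR A)
t3 = t2 XOR t1 = (C OR (C XNOR A)) XOR (C XNOR A)

(C OR (C XNOR A)) XOR (C XNOR A)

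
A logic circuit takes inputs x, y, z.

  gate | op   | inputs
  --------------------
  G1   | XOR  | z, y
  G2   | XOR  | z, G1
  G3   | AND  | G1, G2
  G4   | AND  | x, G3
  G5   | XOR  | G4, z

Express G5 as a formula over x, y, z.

(x AND ((z XOR y) AND (z XOR (z XOR y)))) XOR z

G1 = z XOR y
G2 = z XOR G1 = z XOR (z XOR y)
G3 = G1 AND G2 = (z XOR y) AND (z XOR (z XOR y))
G4 = x AND G3 = x AND ((z XOR y) AND (z XOR (z XOR y)))
G5 = G4 XOR z = (x AND ((z XOR y) AND (z XOR (z XOR y)))) XOR z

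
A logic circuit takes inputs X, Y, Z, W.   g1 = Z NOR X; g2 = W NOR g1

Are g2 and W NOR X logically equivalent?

g1 = Z NOR X
g2 = W NOR g1 = W NOR (Z NOR X)
At X=0, Y=0, Z=0, W=0: circuit gives 0, formula gives 1.

No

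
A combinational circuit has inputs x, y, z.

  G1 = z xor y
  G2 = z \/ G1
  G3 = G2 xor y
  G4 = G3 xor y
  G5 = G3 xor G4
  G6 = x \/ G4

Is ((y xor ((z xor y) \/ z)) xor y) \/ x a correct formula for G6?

Yes

G1 = z xor y
G2 = z \/ G1 = z \/ (z xor y)
G3 = G2 xor y = (z \/ (z xor y)) xor y
G4 = G3 xor y = ((z \/ (z xor y)) xor y) xor y
G6 = x \/ G4 = x \/ (((z \/ (z xor y)) xor y) xor y)
At x=0, y=0, z=0: circuit gives 0, formula gives 0.
At x=0, y=0, z=1: circuit gives 1, formula gives 1.
Agrees on all 8 inputs.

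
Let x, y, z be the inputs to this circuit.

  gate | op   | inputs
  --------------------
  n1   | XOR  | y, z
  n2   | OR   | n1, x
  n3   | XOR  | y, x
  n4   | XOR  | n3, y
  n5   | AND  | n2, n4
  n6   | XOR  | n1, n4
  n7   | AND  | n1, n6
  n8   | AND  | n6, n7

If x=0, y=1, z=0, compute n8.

1

n1 = 1 XOR 0 = 1
n3 = 1 XOR 0 = 1
n4 = 1 XOR 1 = 0
n6 = 1 XOR 0 = 1
n7 = 1 AND 1 = 1
n8 = 1 AND 1 = 1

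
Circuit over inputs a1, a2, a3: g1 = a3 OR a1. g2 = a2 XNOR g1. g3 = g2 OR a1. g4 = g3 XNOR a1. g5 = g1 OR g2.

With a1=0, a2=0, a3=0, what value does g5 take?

g1 = 0 OR 0 = 0
g2 = 0 XNOR 0 = 1
g5 = 0 OR 1 = 1

1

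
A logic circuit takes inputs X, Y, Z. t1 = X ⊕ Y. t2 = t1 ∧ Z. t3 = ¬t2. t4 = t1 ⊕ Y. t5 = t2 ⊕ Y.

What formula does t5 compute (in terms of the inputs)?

t1 = X ⊕ Y
t2 = t1 ∧ Z = (X ⊕ Y) ∧ Z
t5 = t2 ⊕ Y = ((X ⊕ Y) ∧ Z) ⊕ Y

((X ⊕ Y) ∧ Z) ⊕ Y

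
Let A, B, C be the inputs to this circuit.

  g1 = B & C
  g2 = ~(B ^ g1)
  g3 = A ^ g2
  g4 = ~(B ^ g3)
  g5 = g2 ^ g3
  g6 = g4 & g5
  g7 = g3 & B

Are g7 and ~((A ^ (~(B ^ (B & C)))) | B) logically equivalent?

g1 = B & C
g2 = ~(B ^ g1) = ~(B ^ (B & C))
g3 = A ^ g2 = A ^ (~(B ^ (B & C)))
g7 = g3 & B = (A ^ (~(B ^ (B & C)))) & B
At A=0, B=1, C=1: circuit gives 1, formula gives 0.

No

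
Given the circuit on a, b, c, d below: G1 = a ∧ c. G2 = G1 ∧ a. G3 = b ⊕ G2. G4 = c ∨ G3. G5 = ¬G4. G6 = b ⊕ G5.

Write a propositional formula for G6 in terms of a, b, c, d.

G1 = a ∧ c
G2 = G1 ∧ a = (a ∧ c) ∧ a
G3 = b ⊕ G2 = b ⊕ ((a ∧ c) ∧ a)
G4 = c ∨ G3 = c ∨ (b ⊕ ((a ∧ c) ∧ a))
G5 = ¬G4 = ¬(c ∨ (b ⊕ ((a ∧ c) ∧ a)))
G6 = b ⊕ G5 = b ⊕ ¬(c ∨ (b ⊕ ((a ∧ c) ∧ a)))

b ⊕ ¬(c ∨ (b ⊕ ((a ∧ c) ∧ a)))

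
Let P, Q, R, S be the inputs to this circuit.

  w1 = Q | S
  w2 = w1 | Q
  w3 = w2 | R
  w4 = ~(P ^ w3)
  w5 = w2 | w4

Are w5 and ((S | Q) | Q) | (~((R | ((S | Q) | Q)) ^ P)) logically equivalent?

w1 = Q | S
w2 = w1 | Q = (Q | S) | Q
w3 = w2 | R = ((Q | S) | Q) | R
w4 = ~(P ^ w3) = ~(P ^ (((Q | S) | Q) | R))
w5 = w2 | w4 = ((Q | S) | Q) | (~(P ^ (((Q | S) | Q) | R)))
At P=0, Q=0, R=1, S=0: circuit gives 0, formula gives 0.
At P=0, Q=0, R=0, S=0: circuit gives 1, formula gives 1.
Agrees on all 16 inputs.

Yes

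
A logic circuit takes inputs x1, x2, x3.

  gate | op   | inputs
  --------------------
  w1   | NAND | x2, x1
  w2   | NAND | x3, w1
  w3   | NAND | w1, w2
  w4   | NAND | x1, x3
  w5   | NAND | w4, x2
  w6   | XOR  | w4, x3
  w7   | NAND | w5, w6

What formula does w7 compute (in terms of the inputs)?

w4 = x1 NAND x3
w5 = w4 NAND x2 = (x1 NAND x3) NAND x2
w6 = w4 XOR x3 = (x1 NAND x3) XOR x3
w7 = w5 NAND w6 = ((x1 NAND x3) NAND x2) NAND ((x1 NAND x3) XOR x3)

((x1 NAND x3) NAND x2) NAND ((x1 NAND x3) XOR x3)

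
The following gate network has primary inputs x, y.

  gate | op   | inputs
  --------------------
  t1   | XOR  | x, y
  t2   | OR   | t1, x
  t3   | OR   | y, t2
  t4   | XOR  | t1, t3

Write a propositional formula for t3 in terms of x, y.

t1 = x XOR y
t2 = t1 OR x = (x XOR y) OR x
t3 = y OR t2 = y OR ((x XOR y) OR x)

y OR ((x XOR y) OR x)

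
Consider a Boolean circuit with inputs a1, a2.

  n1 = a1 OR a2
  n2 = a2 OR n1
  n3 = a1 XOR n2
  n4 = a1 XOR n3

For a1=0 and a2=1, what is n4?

n1 = 0 OR 1 = 1
n2 = 1 OR 1 = 1
n3 = 0 XOR 1 = 1
n4 = 0 XOR 1 = 1

1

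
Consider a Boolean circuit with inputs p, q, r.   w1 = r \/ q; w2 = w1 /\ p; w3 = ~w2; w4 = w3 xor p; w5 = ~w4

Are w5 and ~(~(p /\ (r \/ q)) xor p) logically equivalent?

w1 = r \/ q
w2 = w1 /\ p = (r \/ q) /\ p
w3 = ~w2 = ~((r \/ q) /\ p)
w4 = w3 xor p = ~((r \/ q) /\ p) xor p
w5 = ~w4 = ~(~((r \/ q) /\ p) xor p)
At p=0, q=0, r=0: circuit gives 0, formula gives 0.
At p=1, q=0, r=0: circuit gives 1, formula gives 1.
Agrees on all 8 inputs.

Yes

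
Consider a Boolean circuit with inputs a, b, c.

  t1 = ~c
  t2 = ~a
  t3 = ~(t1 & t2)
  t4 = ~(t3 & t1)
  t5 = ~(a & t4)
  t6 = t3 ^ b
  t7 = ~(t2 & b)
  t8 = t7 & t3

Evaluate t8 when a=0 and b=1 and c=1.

0

t1 = ~1 = 0
t2 = ~0 = 1
t3 = ~(0 & 1) = 1
t7 = ~(1 & 1) = 0
t8 = 0 & 1 = 0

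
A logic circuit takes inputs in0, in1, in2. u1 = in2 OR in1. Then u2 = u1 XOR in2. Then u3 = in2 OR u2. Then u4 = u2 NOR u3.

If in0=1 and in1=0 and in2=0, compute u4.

u1 = 0 OR 0 = 0
u2 = 0 XOR 0 = 0
u3 = 0 OR 0 = 0
u4 = 0 NOR 0 = 1

1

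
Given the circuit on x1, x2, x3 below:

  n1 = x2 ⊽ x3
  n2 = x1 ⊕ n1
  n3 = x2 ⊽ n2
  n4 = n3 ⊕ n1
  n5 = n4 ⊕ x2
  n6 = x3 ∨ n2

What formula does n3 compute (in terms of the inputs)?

x2 ⊽ (x1 ⊕ (x2 ⊽ x3))

n1 = x2 ⊽ x3
n2 = x1 ⊕ n1 = x1 ⊕ (x2 ⊽ x3)
n3 = x2 ⊽ n2 = x2 ⊽ (x1 ⊕ (x2 ⊽ x3))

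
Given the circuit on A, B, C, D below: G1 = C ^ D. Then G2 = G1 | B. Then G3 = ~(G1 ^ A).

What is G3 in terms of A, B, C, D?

G1 = C ^ D
G3 = ~(G1 ^ A) = ~((C ^ D) ^ A)

~((C ^ D) ^ A)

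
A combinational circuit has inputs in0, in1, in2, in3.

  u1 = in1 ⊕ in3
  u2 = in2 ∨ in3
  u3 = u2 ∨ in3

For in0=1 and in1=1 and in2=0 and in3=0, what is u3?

u2 = 0 ∨ 0 = 0
u3 = 0 ∨ 0 = 0

0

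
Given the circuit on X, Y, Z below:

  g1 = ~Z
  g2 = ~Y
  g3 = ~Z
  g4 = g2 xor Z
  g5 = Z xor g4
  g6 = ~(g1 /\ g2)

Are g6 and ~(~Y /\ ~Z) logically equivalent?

Yes

g1 = ~Z
g2 = ~Y
g6 = ~(g1 /\ g2) = ~(~Z /\ ~Y)
At X=0, Y=0, Z=0: circuit gives 0, formula gives 0.
At X=0, Y=0, Z=1: circuit gives 1, formula gives 1.
Agrees on all 8 inputs.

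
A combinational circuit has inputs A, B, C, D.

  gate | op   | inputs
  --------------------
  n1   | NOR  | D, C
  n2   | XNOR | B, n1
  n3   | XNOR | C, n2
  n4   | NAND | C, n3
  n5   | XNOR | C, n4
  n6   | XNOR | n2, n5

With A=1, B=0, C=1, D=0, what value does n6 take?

0

n1 = 0 NOR 1 = 0
n2 = 0 XNOR 0 = 1
n3 = 1 XNOR 1 = 1
n4 = 1 NAND 1 = 0
n5 = 1 XNOR 0 = 0
n6 = 1 XNOR 0 = 0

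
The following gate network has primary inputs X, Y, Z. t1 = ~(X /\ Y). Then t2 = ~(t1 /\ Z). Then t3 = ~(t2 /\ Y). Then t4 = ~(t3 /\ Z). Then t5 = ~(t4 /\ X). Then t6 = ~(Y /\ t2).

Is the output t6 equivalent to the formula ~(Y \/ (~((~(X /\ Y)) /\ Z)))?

No

t1 = ~(X /\ Y)
t2 = ~(t1 /\ Z) = ~((~(X /\ Y)) /\ Z)
t6 = ~(Y /\ t2) = ~(Y /\ (~((~(X /\ Y)) /\ Z)))
At X=0, Y=0, Z=0: circuit gives 1, formula gives 0.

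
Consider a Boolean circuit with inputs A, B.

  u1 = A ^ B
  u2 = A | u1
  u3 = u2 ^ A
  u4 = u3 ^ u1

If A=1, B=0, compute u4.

1

u1 = 1 ^ 0 = 1
u2 = 1 | 1 = 1
u3 = 1 ^ 1 = 0
u4 = 0 ^ 1 = 1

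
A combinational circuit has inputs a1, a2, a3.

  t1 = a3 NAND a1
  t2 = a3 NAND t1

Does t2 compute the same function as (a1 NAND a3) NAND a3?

Yes

t1 = a3 NAND a1
t2 = a3 NAND t1 = a3 NAND (a3 NAND a1)
At a1=0, a2=0, a3=1: circuit gives 0, formula gives 0.
At a1=0, a2=0, a3=0: circuit gives 1, formula gives 1.
Agrees on all 8 inputs.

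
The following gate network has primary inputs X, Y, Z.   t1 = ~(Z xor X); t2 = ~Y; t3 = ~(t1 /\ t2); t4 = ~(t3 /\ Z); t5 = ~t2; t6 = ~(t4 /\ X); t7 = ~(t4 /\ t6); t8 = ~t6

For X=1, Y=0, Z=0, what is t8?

t1 = ~(0 xor 1) = 0
t2 = ~0 = 1
t3 = ~(0 /\ 1) = 1
t4 = ~(1 /\ 0) = 1
t6 = ~(1 /\ 1) = 0
t8 = ~0 = 1

1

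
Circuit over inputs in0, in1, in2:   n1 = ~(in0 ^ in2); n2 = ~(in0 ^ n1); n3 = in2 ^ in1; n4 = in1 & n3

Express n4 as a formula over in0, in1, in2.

n3 = in2 ^ in1
n4 = in1 & n3 = in1 & (in2 ^ in1)

in1 & (in2 ^ in1)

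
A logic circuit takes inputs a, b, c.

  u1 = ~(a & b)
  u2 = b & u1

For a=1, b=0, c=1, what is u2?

0

u1 = ~(1 & 0) = 1
u2 = 0 & 1 = 0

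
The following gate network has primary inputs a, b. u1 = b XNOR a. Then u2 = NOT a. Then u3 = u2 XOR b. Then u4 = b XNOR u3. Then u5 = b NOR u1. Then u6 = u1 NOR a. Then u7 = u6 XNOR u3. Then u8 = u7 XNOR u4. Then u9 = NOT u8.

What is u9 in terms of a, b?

u1 = b XNOR a
u2 = NOT a
u3 = u2 XOR b = NOT a XOR b
u4 = b XNOR u3 = b XNOR (NOT a XOR b)
u6 = u1 NOR a = (b XNOR a) NOR a
u7 = u6 XNOR u3 = ((b XNOR a) NOR a) XNOR (NOT a XOR b)
u8 = u7 XNOR u4 = (((b XNOR a) NOR a) XNOR (NOT a XOR b)) XNOR (b XNOR (NOT a XOR b))
u9 = NOT u8 = NOT ((((b XNOR a) NOR a) XNOR (NOT a XOR b)) XNOR (b XNOR (NOT a XOR b)))

NOT ((((b XNOR a) NOR a) XNOR (NOT a XOR b)) XNOR (b XNOR (NOT a XOR b)))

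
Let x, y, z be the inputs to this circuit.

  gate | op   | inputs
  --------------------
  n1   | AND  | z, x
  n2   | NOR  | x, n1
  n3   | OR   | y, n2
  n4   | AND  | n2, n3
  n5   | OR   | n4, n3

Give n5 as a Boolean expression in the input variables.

n1 = z AND x
n2 = x NOR n1 = x NOR (z AND x)
n3 = y OR n2 = y OR (x NOR (z AND x))
n4 = n2 AND n3 = (x NOR (z AND x)) AND (y OR (x NOR (z AND x)))
n5 = n4 OR n3 = ((x NOR (z AND x)) AND (y OR (x NOR (z AND x)))) OR (y OR (x NOR (z AND x)))

((x NOR (z AND x)) AND (y OR (x NOR (z AND x)))) OR (y OR (x NOR (z AND x)))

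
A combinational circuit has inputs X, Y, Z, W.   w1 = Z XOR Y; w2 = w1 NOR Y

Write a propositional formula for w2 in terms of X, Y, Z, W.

(Z XOR Y) NOR Y

w1 = Z XOR Y
w2 = w1 NOR Y = (Z XOR Y) NOR Y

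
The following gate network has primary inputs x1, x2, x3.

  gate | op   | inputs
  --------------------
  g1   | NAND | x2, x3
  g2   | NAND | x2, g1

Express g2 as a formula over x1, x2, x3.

g1 = x2 NAND x3
g2 = x2 NAND g1 = x2 NAND (x2 NAND x3)

x2 NAND (x2 NAND x3)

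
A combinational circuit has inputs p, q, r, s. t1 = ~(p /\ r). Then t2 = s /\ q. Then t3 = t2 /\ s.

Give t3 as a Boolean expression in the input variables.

(s /\ q) /\ s

t2 = s /\ q
t3 = t2 /\ s = (s /\ q) /\ s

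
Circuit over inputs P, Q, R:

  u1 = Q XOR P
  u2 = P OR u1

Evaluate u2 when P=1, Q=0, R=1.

u1 = 0 XOR 1 = 1
u2 = 1 OR 1 = 1

1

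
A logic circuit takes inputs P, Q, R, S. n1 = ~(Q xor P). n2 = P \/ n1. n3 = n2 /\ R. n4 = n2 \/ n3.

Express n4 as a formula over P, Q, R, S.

n1 = ~(Q xor P)
n2 = P \/ n1 = P \/ (~(Q xor P))
n3 = n2 /\ R = (P \/ (~(Q xor P))) /\ R
n4 = n2 \/ n3 = (P \/ (~(Q xor P))) \/ ((P \/ (~(Q xor P))) /\ R)

(P \/ (~(Q xor P))) \/ ((P \/ (~(Q xor P))) /\ R)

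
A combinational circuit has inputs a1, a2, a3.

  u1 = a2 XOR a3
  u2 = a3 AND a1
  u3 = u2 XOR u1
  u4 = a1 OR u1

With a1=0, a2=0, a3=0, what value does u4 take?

u1 = 0 XOR 0 = 0
u4 = 0 OR 0 = 0

0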